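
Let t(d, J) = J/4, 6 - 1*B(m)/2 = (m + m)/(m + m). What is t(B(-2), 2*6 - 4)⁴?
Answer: 16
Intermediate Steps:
B(m) = 10 (B(m) = 12 - 2*(m + m)/(m + m) = 12 - 2*2*m/(2*m) = 12 - 2*2*m*1/(2*m) = 12 - 2*1 = 12 - 2 = 10)
t(d, J) = J/4 (t(d, J) = J*(¼) = J/4)
t(B(-2), 2*6 - 4)⁴ = ((2*6 - 4)/4)⁴ = ((12 - 4)/4)⁴ = ((¼)*8)⁴ = 2⁴ = 16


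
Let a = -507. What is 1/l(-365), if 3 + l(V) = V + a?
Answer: -1/875 ≈ -0.0011429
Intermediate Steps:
l(V) = -510 + V (l(V) = -3 + (V - 507) = -3 + (-507 + V) = -510 + V)
1/l(-365) = 1/(-510 - 365) = 1/(-875) = -1/875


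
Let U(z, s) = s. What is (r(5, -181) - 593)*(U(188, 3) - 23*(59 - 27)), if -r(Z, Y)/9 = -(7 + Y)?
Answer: 1582547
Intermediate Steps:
r(Z, Y) = 63 + 9*Y (r(Z, Y) = -(-9)*(7 + Y) = -9*(-7 - Y) = 63 + 9*Y)
(r(5, -181) - 593)*(U(188, 3) - 23*(59 - 27)) = ((63 + 9*(-181)) - 593)*(3 - 23*(59 - 27)) = ((63 - 1629) - 593)*(3 - 23*32) = (-1566 - 593)*(3 - 736) = -2159*(-733) = 1582547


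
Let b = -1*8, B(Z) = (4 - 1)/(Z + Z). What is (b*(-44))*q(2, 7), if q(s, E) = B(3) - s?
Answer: -528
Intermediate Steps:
B(Z) = 3/(2*Z) (B(Z) = 3/((2*Z)) = 3*(1/(2*Z)) = 3/(2*Z))
q(s, E) = ½ - s (q(s, E) = (3/2)/3 - s = (3/2)*(⅓) - s = ½ - s)
b = -8
(b*(-44))*q(2, 7) = (-8*(-44))*(½ - 1*2) = 352*(½ - 2) = 352*(-3/2) = -528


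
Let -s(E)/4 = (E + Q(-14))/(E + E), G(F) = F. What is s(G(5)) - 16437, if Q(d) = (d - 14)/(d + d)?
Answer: -82197/5 ≈ -16439.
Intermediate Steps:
Q(d) = (-14 + d)/(2*d) (Q(d) = (-14 + d)/((2*d)) = (-14 + d)*(1/(2*d)) = (-14 + d)/(2*d))
s(E) = -2*(1 + E)/E (s(E) = -4*(E + (½)*(-14 - 14)/(-14))/(E + E) = -4*(E + (½)*(-1/14)*(-28))/(2*E) = -4*(E + 1)*1/(2*E) = -4*(1 + E)*1/(2*E) = -2*(1 + E)/E)
s(G(5)) - 16437 = (-2 - 2/5) - 16437 = (-2 - 2*⅕) - 16437 = (-2 - ⅖) - 16437 = -12/5 - 16437 = -82197/5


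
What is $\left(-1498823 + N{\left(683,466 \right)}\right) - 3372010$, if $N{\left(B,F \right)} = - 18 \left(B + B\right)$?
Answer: $-4895421$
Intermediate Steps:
$N{\left(B,F \right)} = - 36 B$ ($N{\left(B,F \right)} = - 18 \cdot 2 B = - 36 B$)
$\left(-1498823 + N{\left(683,466 \right)}\right) - 3372010 = \left(-1498823 - 24588\right) - 3372010 = -1523411 - 3372010 = -4895421$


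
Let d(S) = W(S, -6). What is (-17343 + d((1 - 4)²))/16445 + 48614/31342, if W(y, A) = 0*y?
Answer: 127946462/257709595 ≈ 0.49648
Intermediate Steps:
W(y, A) = 0
d(S) = 0
(-17343 + d((1 - 4)²))/16445 + 48614/31342 = (-17343 + 0)/16445 + 48614/31342 = -17343*1/16445 + 48614*(1/31342) = -17343/16445 + 24307/15671 = 127946462/257709595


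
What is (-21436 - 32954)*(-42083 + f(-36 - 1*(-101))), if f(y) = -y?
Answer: 2292429720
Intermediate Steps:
(-21436 - 32954)*(-42083 + f(-36 - 1*(-101))) = (-21436 - 32954)*(-42083 - (-36 - 1*(-101))) = -54390*(-42083 - (-36 + 101)) = -54390*(-42083 - 1*65) = -54390*(-42083 - 65) = -54390*(-42148) = 2292429720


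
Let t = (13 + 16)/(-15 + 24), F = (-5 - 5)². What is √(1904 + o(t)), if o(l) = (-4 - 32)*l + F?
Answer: 4*√118 ≈ 43.451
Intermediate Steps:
F = 100 (F = (-10)² = 100)
t = 29/9 ≈ 3.2222
o(l) = 100 - 36*l (o(l) = (-4 - 32)*l + 100 = -36*l + 100 = 100 - 36*l)
√(1904 + o(t)) = √(1904 + (100 - 36*29/9)) = √(1904 + (100 - 116)) = √(1904 - 16) = √1888 = 4*√118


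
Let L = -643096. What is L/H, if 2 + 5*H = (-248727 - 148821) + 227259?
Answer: 3215480/170291 ≈ 18.882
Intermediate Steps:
H = -170291/5 (H = -⅖ + ((-248727 - 148821) + 227259)/5 = -⅖ + (-397548 + 227259)/5 = -⅖ + (⅕)*(-170289) = -⅖ - 170289/5 = -170291/5 ≈ -34058.)
L/H = -643096/(-170291/5) = -643096*(-5/170291) = 3215480/170291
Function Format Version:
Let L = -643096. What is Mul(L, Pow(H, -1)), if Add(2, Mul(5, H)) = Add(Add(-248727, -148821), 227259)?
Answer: Rational(3215480, 170291) ≈ 18.882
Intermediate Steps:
H = Rational(-170291, 5) (H = Add(Rational(-2, 5), Mul(Rational(1, 5), Add(Add(-248727, -148821), 227259))) = Add(Rational(-2, 5), Mul(Rational(1, 5), Add(-397548, 227259))) = Add(Rational(-2, 5), Mul(Rational(1, 5), -170289)) = Add(Rational(-2, 5), Rational(-170289, 5)) = Rational(-170291, 5) ≈ -34058.)
Mul(L, Pow(H, -1)) = Mul(-643096, Pow(Rational(-170291, 5), -1)) = Mul(-643096, Rational(-5, 170291)) = Rational(3215480, 170291)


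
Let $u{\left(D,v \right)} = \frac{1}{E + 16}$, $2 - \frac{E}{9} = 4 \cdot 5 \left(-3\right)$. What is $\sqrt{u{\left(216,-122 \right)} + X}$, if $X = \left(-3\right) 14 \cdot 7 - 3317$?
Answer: $\frac{i \sqrt{1189737262}}{574} \approx 60.092 i$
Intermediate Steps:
$E = 558$ ($E = 18 - 9 \cdot 4 \cdot 5 \left(-3\right) = 18 - 9 \cdot 20 \left(-3\right) = 18 - -540 = 18 + 540 = 558$)
$u{\left(D,v \right)} = \frac{1}{574}$ ($u{\left(D,v \right)} = \frac{1}{558 + 16} = \frac{1}{574}$)
$X = -3611$ ($X = \left(-42\right) 7 - 3317 = -294 - 3317 = -3611$)
$\sqrt{u{\left(216,-122 \right)} + X} = \sqrt{\frac{1}{574} - 3611} = \sqrt{- \frac{2072713}{574}} = \frac{i \sqrt{1189737262}}{574}$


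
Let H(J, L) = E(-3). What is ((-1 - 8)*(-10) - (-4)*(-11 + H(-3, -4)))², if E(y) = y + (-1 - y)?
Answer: 1764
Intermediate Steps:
E(y) = -1
H(J, L) = -1
((-1 - 8)*(-10) - (-4)*(-11 + H(-3, -4)))² = ((-1 - 8)*(-10) - (-4)*(-11 - 1))² = (-9*(-10) - (-4)*(-12))² = (90 - 1*48)² = (90 - 48)² = 42² = 1764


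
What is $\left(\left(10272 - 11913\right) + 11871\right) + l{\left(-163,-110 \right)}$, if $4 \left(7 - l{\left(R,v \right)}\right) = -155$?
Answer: $\frac{41103}{4} \approx 10276.0$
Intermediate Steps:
$l{\left(R,v \right)} = \frac{183}{4}$ ($l{\left(R,v \right)} = 7 - - \frac{155}{4} = 7 + \frac{155}{4} = \frac{183}{4}$)
$\left(\left(10272 - 11913\right) + 11871\right) + l{\left(-163,-110 \right)} = \left(\left(10272 - 11913\right) + 11871\right) + \frac{183}{4} = \left(-1641 + 11871\right) + \frac{183}{4} = 10230 + \frac{183}{4} = \frac{41103}{4}$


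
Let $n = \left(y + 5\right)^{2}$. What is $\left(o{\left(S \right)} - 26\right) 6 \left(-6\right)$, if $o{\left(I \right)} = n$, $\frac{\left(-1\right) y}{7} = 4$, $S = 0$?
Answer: $-18108$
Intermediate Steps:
$y = -28$ ($y = \left(-7\right) 4 = -28$)
$n = 529$ ($n = \left(-28 + 5\right)^{2} = \left(-23\right)^{2} = 529$)
$o{\left(I \right)} = 529$
$\left(o{\left(S \right)} - 26\right) 6 \left(-6\right) = \left(529 - 26\right) 6 \left(-6\right) = 503 \left(-36\right) = -18108$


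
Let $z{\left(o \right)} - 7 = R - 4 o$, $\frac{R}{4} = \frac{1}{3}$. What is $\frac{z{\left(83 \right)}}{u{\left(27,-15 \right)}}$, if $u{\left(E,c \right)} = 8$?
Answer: $- \frac{971}{24} \approx -40.458$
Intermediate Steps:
$R = \frac{4}{3} \approx 1.3333$
$z{\left(o \right)} = \frac{25}{3} - 4 o$ ($z{\left(o \right)} = 7 - \left(- \frac{4}{3} + 4 o\right) = \frac{25}{3} - 4 o$)
$\frac{z{\left(83 \right)}}{u{\left(27,-15 \right)}} = \frac{\frac{25}{3} - 332}{8} = \left(\frac{25}{3} - 332\right) \frac{1}{8} = \left(- \frac{971}{3}\right) \frac{1}{8} = - \frac{971}{24}$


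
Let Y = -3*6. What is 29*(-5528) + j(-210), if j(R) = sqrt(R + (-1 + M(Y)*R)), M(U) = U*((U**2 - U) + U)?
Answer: -160312 + sqrt(1224509) ≈ -1.5921e+5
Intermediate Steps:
Y = -18
M(U) = U**3 (M(U) = U*U**2 = U**3)
j(R) = sqrt(-1 - 5831*R) (j(R) = sqrt(R + (-1 + (-18)**3*R)) = sqrt(R + (-1 - 5832*R)) = sqrt(-1 - 5831*R))
29*(-5528) + j(-210) = 29*(-5528) + sqrt(-1 - 5831*(-210)) = -160312 + sqrt(-1 + 1224510) = -160312 + sqrt(1224509)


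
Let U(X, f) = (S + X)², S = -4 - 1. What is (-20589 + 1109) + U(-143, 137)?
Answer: 2424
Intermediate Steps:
S = -5
U(X, f) = (-5 + X)²
(-20589 + 1109) + U(-143, 137) = (-20589 + 1109) + (-5 - 143)² = -19480 + (-148)² = -19480 + 21904 = 2424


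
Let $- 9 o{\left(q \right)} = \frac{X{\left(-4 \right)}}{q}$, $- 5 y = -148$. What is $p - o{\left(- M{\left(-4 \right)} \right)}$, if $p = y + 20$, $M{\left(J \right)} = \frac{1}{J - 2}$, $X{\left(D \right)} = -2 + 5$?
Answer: $\frac{258}{5} \approx 51.6$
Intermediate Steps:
$y = \frac{148}{5}$ ($y = \left(- \frac{1}{5}\right) \left(-148\right) = \frac{148}{5} \approx 29.6$)
$X{\left(D \right)} = 3$
$M{\left(J \right)} = \frac{1}{-2 + J}$
$o{\left(q \right)} = - \frac{1}{3 q}$ ($o{\left(q \right)} = - \frac{3 \frac{1}{q}}{9} = - \frac{1}{3 q}$)
$p = \frac{248}{5}$ ($p = \frac{148}{5} + 20 = \frac{248}{5} \approx 49.6$)
$p - o{\left(- M{\left(-4 \right)} \right)} = \frac{248}{5} - - \frac{1}{3 \left(- \frac{1}{-2 - 4}\right)} = \frac{248}{5} - - \frac{1}{3 \left(- \frac{1}{-6}\right)} = \frac{248}{5} - - \frac{1}{3 \left(\left(-1\right) \left(- \frac{1}{6}\right)\right)} = \frac{248}{5} - - \frac{\frac{1}{\frac{1}{6}}}{3} = \frac{248}{5} - \left(- \frac{1}{3}\right) 6 = \frac{248}{5} - -2 = \frac{248}{5} + 2 = \frac{258}{5}$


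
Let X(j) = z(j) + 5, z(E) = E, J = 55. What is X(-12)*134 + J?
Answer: -883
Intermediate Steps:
X(j) = 5 + j (X(j) = j + 5 = 5 + j)
X(-12)*134 + J = (5 - 12)*134 + 55 = -7*134 + 55 = -938 + 55 = -883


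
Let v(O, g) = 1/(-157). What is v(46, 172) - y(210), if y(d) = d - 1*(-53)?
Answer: -41292/157 ≈ -263.01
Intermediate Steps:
y(d) = 53 + d (y(d) = d + 53 = 53 + d)
v(O, g) = -1/157
v(46, 172) - y(210) = -1/157 - (53 + 210) = -1/157 - 1*263 = -1/157 - 263 = -41292/157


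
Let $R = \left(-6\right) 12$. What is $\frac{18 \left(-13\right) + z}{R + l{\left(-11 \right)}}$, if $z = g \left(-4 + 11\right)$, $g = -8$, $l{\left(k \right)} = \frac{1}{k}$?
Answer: $\frac{3190}{793} \approx 4.0227$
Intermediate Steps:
$R = -72$
$z = -56$ ($z = - 8 \left(-4 + 11\right) = \left(-8\right) 7 = -56$)
$\frac{18 \left(-13\right) + z}{R + l{\left(-11 \right)}} = \frac{18 \left(-13\right) - 56}{-72 + \frac{1}{-11}} = \frac{-234 - 56}{-72 - \frac{1}{11}} = - \frac{290}{- \frac{793}{11}} = \left(-290\right) \left(- \frac{11}{793}\right) = \frac{3190}{793}$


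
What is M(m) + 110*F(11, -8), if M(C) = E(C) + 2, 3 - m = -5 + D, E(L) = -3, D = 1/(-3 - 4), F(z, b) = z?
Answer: 1209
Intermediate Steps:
D = -1/7 (D = 1/(-7) = -1/7 ≈ -0.14286)
m = 57/7 (m = 3 - (-5 - 1/7) = 3 - 1*(-36/7) = 3 + 36/7 = 57/7 ≈ 8.1429)
M(C) = -1 (M(C) = -3 + 2 = -1)
M(m) + 110*F(11, -8) = -1 + 110*11 = -1 + 1210 = 1209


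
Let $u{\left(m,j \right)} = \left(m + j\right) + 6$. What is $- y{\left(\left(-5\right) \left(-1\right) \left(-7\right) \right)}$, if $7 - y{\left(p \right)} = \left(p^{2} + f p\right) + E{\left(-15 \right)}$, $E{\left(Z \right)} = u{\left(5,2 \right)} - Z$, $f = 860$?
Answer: $-28854$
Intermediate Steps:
$u{\left(m,j \right)} = 6 + j + m$ ($u{\left(m,j \right)} = \left(j + m\right) + 6 = 6 + j + m$)
$E{\left(Z \right)} = 13 - Z$ ($E{\left(Z \right)} = \left(6 + 2 + 5\right) - Z = 13 - Z$)
$y{\left(p \right)} = -21 - p^{2} - 860 p$ ($y{\left(p \right)} = 7 - \left(\left(p^{2} + 860 p\right) + \left(13 - -15\right)\right) = 7 - \left(\left(p^{2} + 860 p\right) + \left(13 + 15\right)\right) = 7 - \left(\left(p^{2} + 860 p\right) + 28\right) = 7 - \left(28 + p^{2} + 860 p\right) = -21 - p^{2} - 860 p$)
$- y{\left(\left(-5\right) \left(-1\right) \left(-7\right) \right)} = - (-21 - \left(\left(-5\right) \left(-1\right) \left(-7\right)\right)^{2} - 860 \left(-5\right) \left(-1\right) \left(-7\right)) = - (-21 - \left(5 \left(-7\right)\right)^{2} - 860 \cdot 5 \left(-7\right)) = - (-21 - \left(-35\right)^{2} - -30100) = - (-21 - 1225 + 30100) = \left(-1\right) 28854 = -28854$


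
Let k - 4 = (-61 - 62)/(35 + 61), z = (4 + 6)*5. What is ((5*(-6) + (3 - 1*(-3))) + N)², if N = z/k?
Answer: 238144/7569 ≈ 31.463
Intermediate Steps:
z = 50 (z = 10*5 = 50)
k = 87/32 (k = 4 + (-61 - 62)/(35 + 61) = 4 - 123/96 = 4 - 123*1/96 = 4 - 41/32 = 87/32 ≈ 2.7188)
N = 1600/87 (N = 50/(87/32) = 50*(32/87) = 1600/87 ≈ 18.391)
((5*(-6) + (3 - 1*(-3))) + N)² = ((5*(-6) + (3 - 1*(-3))) + 1600/87)² = ((-30 + (3 + 3)) + 1600/87)² = ((-30 + 6) + 1600/87)² = (-24 + 1600/87)² = (-488/87)² = 238144/7569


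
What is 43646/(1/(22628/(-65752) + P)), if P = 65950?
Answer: 23657887507589/8219 ≈ 2.8784e+9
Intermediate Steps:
43646/(1/(22628/(-65752) + P)) = 43646/(1/(22628/(-65752) + 65950)) = 43646/(1/(22628*(-1/65752) + 65950)) = 43646/(1/(-5657/16438 + 65950)) = 43646/(1/(1084080443/16438)) = 43646/(16438/1084080443) = 43646*(1084080443/16438) = 23657887507589/8219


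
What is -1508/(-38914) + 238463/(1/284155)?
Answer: 1318415148906359/19457 ≈ 6.7760e+10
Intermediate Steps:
-1508/(-38914) + 238463/(1/284155) = -1508*(-1/38914) + 238463/(1/284155) = 754/19457 + 238463*284155 = 754/19457 + 67760453765 = 1318415148906359/19457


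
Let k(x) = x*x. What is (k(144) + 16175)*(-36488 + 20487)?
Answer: -590612911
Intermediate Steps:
k(x) = x**2
(k(144) + 16175)*(-36488 + 20487) = (144**2 + 16175)*(-36488 + 20487) = (20736 + 16175)*(-16001) = 36911*(-16001) = -590612911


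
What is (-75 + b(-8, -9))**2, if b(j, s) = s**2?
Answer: 36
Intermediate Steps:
(-75 + b(-8, -9))**2 = (-75 + (-9)**2)**2 = (-75 + 81)**2 = 6**2 = 36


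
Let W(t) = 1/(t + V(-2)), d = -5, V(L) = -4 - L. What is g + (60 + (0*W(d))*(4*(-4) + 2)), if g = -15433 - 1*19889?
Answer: -35262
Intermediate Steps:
W(t) = 1/(-2 + t) (W(t) = 1/(t + (-4 - 1*(-2))) = 1/(t + (-4 + 2)) = 1/(t - 2) = 1/(-2 + t))
g = -35322 (g = -15433 - 19889 = -35322)
g + (60 + (0*W(d))*(4*(-4) + 2)) = -35322 + (60 + (0/(-2 - 5))*(4*(-4) + 2)) = -35322 + (60 + (0/(-7))*(-16 + 2)) = -35322 + (60 + (0*(-1/7))*(-14)) = -35322 + (60 + 0*(-14)) = -35322 + (60 + 0) = -35322 + 60 = -35262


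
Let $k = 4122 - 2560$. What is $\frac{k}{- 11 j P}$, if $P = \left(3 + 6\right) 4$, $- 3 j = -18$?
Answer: $- \frac{71}{108} \approx -0.65741$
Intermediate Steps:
$j = 6$ ($j = \left(- \frac{1}{3}\right) \left(-18\right) = 6$)
$k = 1562$
$P = 36$ ($P = 9 \cdot 4 = 36$)
$\frac{k}{- 11 j P} = \frac{1562}{\left(-11\right) 6 \cdot 36} = \frac{1562}{\left(-66\right) 36} = \frac{1562}{-2376} = 1562 \left(- \frac{1}{2376}\right) = - \frac{71}{108}$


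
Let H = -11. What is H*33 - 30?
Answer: -393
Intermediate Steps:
H*33 - 30 = -11*33 - 30 = -363 - 30 = -393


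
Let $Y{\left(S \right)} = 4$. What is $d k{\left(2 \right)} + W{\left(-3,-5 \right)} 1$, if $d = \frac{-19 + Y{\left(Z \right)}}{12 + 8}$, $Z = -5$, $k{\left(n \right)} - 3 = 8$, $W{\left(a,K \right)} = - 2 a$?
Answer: $- \frac{9}{4} \approx -2.25$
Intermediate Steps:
$k{\left(n \right)} = 11$ ($k{\left(n \right)} = 3 + 8 = 11$)
$d = - \frac{3}{4}$ ($d = \frac{-19 + 4}{12 + 8} = - \frac{15}{20} = \left(-15\right) \frac{1}{20} = - \frac{3}{4} \approx -0.75$)
$d k{\left(2 \right)} + W{\left(-3,-5 \right)} 1 = \left(- \frac{3}{4}\right) 11 + \left(-2\right) \left(-3\right) 1 = - \frac{33}{4} + 6 \cdot 1 = - \frac{33}{4} + 6 = - \frac{9}{4}$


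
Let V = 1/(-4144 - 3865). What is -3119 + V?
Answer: -24980072/8009 ≈ -3119.0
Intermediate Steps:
V = -1/8009 (V = 1/(-8009) = -1/8009 ≈ -0.00012486)
-3119 + V = -3119 - 1/8009 = -24980072/8009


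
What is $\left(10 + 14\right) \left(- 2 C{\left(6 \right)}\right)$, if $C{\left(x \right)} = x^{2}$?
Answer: $-1728$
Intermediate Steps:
$\left(10 + 14\right) \left(- 2 C{\left(6 \right)}\right) = \left(10 + 14\right) \left(- 2 \cdot 6^{2}\right) = 24 \left(\left(-2\right) 36\right) = 24 \left(-72\right) = -1728$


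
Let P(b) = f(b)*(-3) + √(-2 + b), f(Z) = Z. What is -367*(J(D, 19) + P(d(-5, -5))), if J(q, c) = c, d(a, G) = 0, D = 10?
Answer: -6973 - 367*I*√2 ≈ -6973.0 - 519.02*I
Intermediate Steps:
P(b) = √(-2 + b) - 3*b (P(b) = b*(-3) + √(-2 + b) = -3*b + √(-2 + b) = √(-2 + b) - 3*b)
-367*(J(D, 19) + P(d(-5, -5))) = -367*(19 + (√(-2 + 0) - 3*0)) = -367*(19 + (√(-2) + 0)) = -367*(19 + (I*√2 + 0)) = -367*(19 + I*√2) = -6973 - 367*I*√2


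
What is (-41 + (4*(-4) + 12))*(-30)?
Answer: 1350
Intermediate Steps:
(-41 + (4*(-4) + 12))*(-30) = (-41 + (-16 + 12))*(-30) = (-41 - 4)*(-30) = -45*(-30) = 1350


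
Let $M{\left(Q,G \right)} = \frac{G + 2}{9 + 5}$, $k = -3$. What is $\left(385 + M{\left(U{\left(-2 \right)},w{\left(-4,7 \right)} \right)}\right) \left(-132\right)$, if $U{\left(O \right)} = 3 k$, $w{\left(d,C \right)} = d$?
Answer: $- \frac{355608}{7} \approx -50801.0$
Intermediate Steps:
$U{\left(O \right)} = -9$ ($U{\left(O \right)} = 3 \left(-3\right) = -9$)
$M{\left(Q,G \right)} = \frac{1}{7} + \frac{G}{14}$ ($M{\left(Q,G \right)} = \frac{2 + G}{14} = \left(2 + G\right) \frac{1}{14} = \frac{1}{7} + \frac{G}{14}$)
$\left(385 + M{\left(U{\left(-2 \right)},w{\left(-4,7 \right)} \right)}\right) \left(-132\right) = \left(385 + \left(\frac{1}{7} + \frac{1}{14} \left(-4\right)\right)\right) \left(-132\right) = \left(385 + \left(\frac{1}{7} - \frac{2}{7}\right)\right) \left(-132\right) = \left(385 - \frac{1}{7}\right) \left(-132\right) = \frac{2694}{7} \left(-132\right) = - \frac{355608}{7}$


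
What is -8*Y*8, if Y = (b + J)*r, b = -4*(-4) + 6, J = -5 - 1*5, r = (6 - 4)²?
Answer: -3072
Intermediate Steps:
r = 4 (r = 2² = 4)
J = -10 (J = -5 - 5 = -10)
b = 22 (b = 16 + 6 = 22)
Y = 48 (Y = (22 - 10)*4 = 12*4 = 48)
-8*Y*8 = -8*48*8 = -384*8 = -3072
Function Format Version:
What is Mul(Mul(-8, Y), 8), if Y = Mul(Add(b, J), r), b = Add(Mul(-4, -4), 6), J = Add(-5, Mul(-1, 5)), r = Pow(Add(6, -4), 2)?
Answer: -3072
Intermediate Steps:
r = 4 (r = Pow(2, 2) = 4)
J = -10 (J = Add(-5, -5) = -10)
b = 22 (b = Add(16, 6) = 22)
Y = 48 (Y = Mul(Add(22, -10), 4) = Mul(12, 4) = 48)
Mul(Mul(-8, Y), 8) = Mul(Mul(-8, 48), 8) = Mul(-384, 8) = -3072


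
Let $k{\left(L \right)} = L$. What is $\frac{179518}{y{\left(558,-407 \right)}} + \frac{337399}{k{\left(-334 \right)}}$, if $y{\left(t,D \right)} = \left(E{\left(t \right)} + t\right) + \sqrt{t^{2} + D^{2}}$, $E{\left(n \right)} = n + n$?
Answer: $- \frac{684170024849}{776637842} - \frac{179518 \sqrt{477013}}{2325263} \approx -934.26$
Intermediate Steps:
$E{\left(n \right)} = 2 n$
$y{\left(t,D \right)} = \sqrt{D^{2} + t^{2}} + 3 t$ ($y{\left(t,D \right)} = \left(2 t + t\right) + \sqrt{t^{2} + D^{2}} = 3 t + \sqrt{D^{2} + t^{2}} = \sqrt{D^{2} + t^{2}} + 3 t$)
$\frac{179518}{y{\left(558,-407 \right)}} + \frac{337399}{k{\left(-334 \right)}} = \frac{179518}{\sqrt{\left(-407\right)^{2} + 558^{2}} + 3 \cdot 558} + \frac{337399}{-334} = \frac{179518}{\sqrt{165649 + 311364} + 1674} + 337399 \left(- \frac{1}{334}\right) = \frac{179518}{\sqrt{477013} + 1674} - \frac{337399}{334} = \frac{179518}{1674 + \sqrt{477013}} - \frac{337399}{334} = - \frac{337399}{334} + \frac{179518}{1674 + \sqrt{477013}}$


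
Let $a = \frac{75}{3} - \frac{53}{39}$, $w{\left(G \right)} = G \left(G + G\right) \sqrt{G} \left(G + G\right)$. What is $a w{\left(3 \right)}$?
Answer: $\frac{33192 \sqrt{3}}{13} \approx 4422.3$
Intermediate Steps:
$w{\left(G \right)} = 4 G^{\frac{7}{2}}$ ($w{\left(G \right)} = G 2 G \sqrt{G} 2 G = 2 G^{2} \sqrt{G} 2 G = 2 G^{\frac{5}{2}} \cdot 2 G = 4 G^{\frac{7}{2}}$)
$a = \frac{922}{39}$ ($a = 75 \cdot \frac{1}{3} - \frac{53}{39} = 25 - \frac{53}{39} = \frac{922}{39} \approx 23.641$)
$a w{\left(3 \right)} = \frac{922 \cdot 4 \cdot 3^{\frac{7}{2}}}{39} = \frac{922 \cdot 4 \cdot 27 \sqrt{3}}{39} = \frac{922 \cdot 108 \sqrt{3}}{39} = \frac{33192 \sqrt{3}}{13}$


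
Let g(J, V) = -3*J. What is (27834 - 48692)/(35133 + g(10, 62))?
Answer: -20858/35103 ≈ -0.59419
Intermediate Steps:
(27834 - 48692)/(35133 + g(10, 62)) = (27834 - 48692)/(35133 - 3*10) = -20858/(35133 - 30) = -20858/35103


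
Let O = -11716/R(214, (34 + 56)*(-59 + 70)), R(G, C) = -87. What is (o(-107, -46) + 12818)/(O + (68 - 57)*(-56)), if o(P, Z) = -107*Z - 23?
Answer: -53151/1444 ≈ -36.808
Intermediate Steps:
o(P, Z) = -23 - 107*Z
O = 404/3 (O = -11716/(-87) = -11716*(-1/87) = 404/3 ≈ 134.67)
(o(-107, -46) + 12818)/(O + (68 - 57)*(-56)) = ((-23 - 107*(-46)) + 12818)/(404/3 + (68 - 57)*(-56)) = ((-23 + 4922) + 12818)/(404/3 + 11*(-56)) = (4899 + 12818)/(404/3 - 616) = 17717/(-1444/3) = 17717*(-3/1444) = -53151/1444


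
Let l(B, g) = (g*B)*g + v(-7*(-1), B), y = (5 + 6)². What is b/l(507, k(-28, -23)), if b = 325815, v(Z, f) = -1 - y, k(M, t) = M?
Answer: 325815/397366 ≈ 0.81994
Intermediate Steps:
y = 121 (y = 11² = 121)
v(Z, f) = -122 (v(Z, f) = -1 - 1*121 = -1 - 121 = -122)
l(B, g) = -122 + B*g² (l(B, g) = (g*B)*g - 122 = (B*g)*g - 122 = B*g² - 122 = -122 + B*g²)
b/l(507, k(-28, -23)) = 325815/(-122 + 507*(-28)²) = 325815/(-122 + 507*784) = 325815/(-122 + 397488) = 325815/397366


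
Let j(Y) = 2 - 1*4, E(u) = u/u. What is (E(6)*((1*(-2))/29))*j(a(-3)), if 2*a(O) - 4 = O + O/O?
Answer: 4/29 ≈ 0.13793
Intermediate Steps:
E(u) = 1
a(O) = 5/2 + O/2 (a(O) = 2 + (O + O/O)/2 = 2 + (O + 1)/2 = 2 + (1 + O)/2 = 2 + (½ + O/2) = 5/2 + O/2)
j(Y) = -2 (j(Y) = 2 - 4 = -2)
(E(6)*((1*(-2))/29))*j(a(-3)) = (1*((1*(-2))/29))*(-2) = (1*(-2*1/29))*(-2) = (1*(-2/29))*(-2) = -2/29*(-2) = 4/29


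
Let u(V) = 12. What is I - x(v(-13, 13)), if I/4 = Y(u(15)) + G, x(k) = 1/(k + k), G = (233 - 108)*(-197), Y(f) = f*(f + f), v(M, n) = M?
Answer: -2531047/26 ≈ -97348.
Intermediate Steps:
Y(f) = 2*f² (Y(f) = f*(2*f) = 2*f²)
G = -24625 (G = 125*(-197) = -24625)
x(k) = 1/(2*k)
I = -97348 (I = 4*(2*12² - 24625) = 4*(2*144 - 24625) = 4*(288 - 24625) = 4*(-24337) = -97348)
I - x(v(-13, 13)) = -97348 - 1/(2*(-13)) = -97348 - (-1)/(2*13) = -97348 - 1*(-1/26) = -97348 + 1/26 = -2531047/26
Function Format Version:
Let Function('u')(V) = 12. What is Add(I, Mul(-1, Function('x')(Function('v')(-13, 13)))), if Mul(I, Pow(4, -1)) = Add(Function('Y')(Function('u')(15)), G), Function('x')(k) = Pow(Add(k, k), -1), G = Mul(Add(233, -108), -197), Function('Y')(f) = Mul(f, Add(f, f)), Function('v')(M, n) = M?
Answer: Rational(-2531047, 26) ≈ -97348.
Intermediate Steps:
Function('Y')(f) = Mul(2, Pow(f, 2)) (Function('Y')(f) = Mul(f, Mul(2, f)) = Mul(2, Pow(f, 2)))
G = -24625 (G = Mul(125, -197) = -24625)
Function('x')(k) = Mul(Rational(1, 2), Pow(k, -1)) (Function('x')(k) = Pow(Mul(2, k), -1) = Mul(Rational(1, 2), Pow(k, -1)))
I = -97348 (I = Mul(4, Add(Mul(2, Pow(12, 2)), -24625)) = Mul(4, Add(Mul(2, 144), -24625)) = Mul(4, Add(288, -24625)) = Mul(4, -24337) = -97348)
Add(I, Mul(-1, Function('x')(Function('v')(-13, 13)))) = Add(-97348, Mul(-1, Mul(Rational(1, 2), Pow(-13, -1)))) = Add(-97348, Mul(-1, Mul(Rational(1, 2), Rational(-1, 13)))) = Add(-97348, Mul(-1, Rational(-1, 26))) = Add(-97348, Rational(1, 26)) = Rational(-2531047, 26)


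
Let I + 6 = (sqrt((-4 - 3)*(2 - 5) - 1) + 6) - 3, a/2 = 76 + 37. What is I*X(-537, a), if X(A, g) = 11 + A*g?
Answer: 364053 - 242702*sqrt(5) ≈ -1.7865e+5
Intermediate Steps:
a = 226 (a = 2*(76 + 37) = 2*113 = 226)
I = -3 + 2*sqrt(5) (I = -6 + ((sqrt((-4 - 3)*(2 - 5) - 1) + 6) - 3) = -6 + ((sqrt(-7*(-3) - 1) + 6) - 3) = -6 + ((sqrt(21 - 1) + 6) - 3) = -6 + ((sqrt(20) + 6) - 3) = -6 + ((2*sqrt(5) + 6) - 3) = -6 + ((6 + 2*sqrt(5)) - 3) = -6 + (3 + 2*sqrt(5)) = -3 + 2*sqrt(5) ≈ 1.4721)
I*X(-537, a) = (-3 + 2*sqrt(5))*(11 - 537*226) = (-3 + 2*sqrt(5))*(11 - 121362) = (-3 + 2*sqrt(5))*(-121351) = 364053 - 242702*sqrt(5)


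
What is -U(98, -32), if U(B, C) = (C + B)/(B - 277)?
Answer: 66/179 ≈ 0.36872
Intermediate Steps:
U(B, C) = (B + C)/(-277 + B)
-U(98, -32) = -(98 - 32)/(-277 + 98) = -66/(-179) = -(-1)*66/179 = -1*(-66/179) = 66/179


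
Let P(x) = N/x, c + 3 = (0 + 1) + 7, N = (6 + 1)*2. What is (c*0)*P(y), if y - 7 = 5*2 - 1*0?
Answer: 0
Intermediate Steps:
N = 14 (N = 7*2 = 14)
c = 5 (c = -3 + ((0 + 1) + 7) = -3 + (1 + 7) = -3 + 8 = 5)
y = 17 (y = 7 + (5*2 - 1*0) = 7 + (10 + 0) = 7 + 10 = 17)
P(x) = 14/x
(c*0)*P(y) = (5*0)*(14/17) = 0*(14*(1/17)) = 0*(14/17) = 0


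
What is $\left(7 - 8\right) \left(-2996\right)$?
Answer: $2996$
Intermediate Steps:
$\left(7 - 8\right) \left(-2996\right) = \left(-1\right) \left(-2996\right) = 2996$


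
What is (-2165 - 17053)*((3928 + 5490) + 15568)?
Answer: -480180948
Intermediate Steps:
(-2165 - 17053)*((3928 + 5490) + 15568) = -19218*(9418 + 15568) = -19218*24986 = -480180948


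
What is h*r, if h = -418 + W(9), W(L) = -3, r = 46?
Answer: -19366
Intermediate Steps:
h = -421 (h = -418 - 3 = -421)
h*r = -421*46 = -19366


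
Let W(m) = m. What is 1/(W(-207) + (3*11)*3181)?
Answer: 1/104766 ≈ 9.5451e-6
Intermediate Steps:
1/(W(-207) + (3*11)*3181) = 1/(-207 + (3*11)*3181) = 1/(-207 + 33*3181) = 1/(-207 + 104973) = 1/104766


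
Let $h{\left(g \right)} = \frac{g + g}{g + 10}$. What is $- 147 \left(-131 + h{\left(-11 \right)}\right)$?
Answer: $16023$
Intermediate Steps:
$h{\left(g \right)} = \frac{2 g}{10 + g}$
$- 147 \left(-131 + h{\left(-11 \right)}\right) = - 147 \left(-131 + 2 \left(-11\right) \frac{1}{10 - 11}\right) = - 147 \left(-131 + 2 \left(-11\right) \frac{1}{-1}\right) = - 147 \left(-131 + 2 \left(-11\right) \left(-1\right)\right) = - 147 \left(-131 + 22\right) = \left(-147\right) \left(-109\right) = 16023$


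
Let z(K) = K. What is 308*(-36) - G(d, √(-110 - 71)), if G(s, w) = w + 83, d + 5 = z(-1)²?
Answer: -11171 - I*√181 ≈ -11171.0 - 13.454*I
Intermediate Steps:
d = -4 (d = -5 + (-1)² = -5 + 1 = -4)
G(s, w) = 83 + w
308*(-36) - G(d, √(-110 - 71)) = 308*(-36) - (83 + √(-110 - 71)) = -11088 - (83 + √(-181)) = -11088 - (83 + I*√181) = -11088 + (-83 - I*√181) = -11171 - I*√181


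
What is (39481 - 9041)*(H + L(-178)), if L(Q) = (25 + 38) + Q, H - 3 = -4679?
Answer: -145838040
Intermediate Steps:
H = -4676 (H = 3 - 4679 = -4676)
L(Q) = 63 + Q
(39481 - 9041)*(H + L(-178)) = (39481 - 9041)*(-4676 + (63 - 178)) = 30440*(-4676 - 115) = 30440*(-4791) = -145838040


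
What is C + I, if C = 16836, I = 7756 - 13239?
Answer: 11353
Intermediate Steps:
I = -5483
C + I = 16836 - 5483 = 11353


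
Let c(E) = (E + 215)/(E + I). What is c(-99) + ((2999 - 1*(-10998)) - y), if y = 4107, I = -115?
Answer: 1058172/107 ≈ 9889.5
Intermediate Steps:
c(E) = (215 + E)/(-115 + E) (c(E) = (E + 215)/(E - 115) = (215 + E)/(-115 + E))
c(-99) + ((2999 - 1*(-10998)) - y) = (215 - 99)/(-115 - 99) + ((2999 - 1*(-10998)) - 1*4107) = 116/(-214) + ((2999 + 10998) - 4107) = -1/214*116 + (13997 - 4107) = -58/107 + 9890 = 1058172/107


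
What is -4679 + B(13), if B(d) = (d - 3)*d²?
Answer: -2989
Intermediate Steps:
B(d) = d²*(-3 + d) (B(d) = (-3 + d)*d² = d²*(-3 + d))
-4679 + B(13) = -4679 + 13²*(-3 + 13) = -4679 + 169*10 = -4679 + 1690 = -2989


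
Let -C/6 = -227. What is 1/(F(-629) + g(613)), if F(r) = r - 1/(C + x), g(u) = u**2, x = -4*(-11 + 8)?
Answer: 1374/515442359 ≈ 2.6657e-6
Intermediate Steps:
C = 1362 (C = -6*(-227) = 1362)
x = 12 (x = -4*(-3) = 12)
F(r) = -1/1374 + r (F(r) = r - 1/(1362 + 12) = r - 1/1374 = -1/1374 + r)
1/(F(-629) + g(613)) = 1/((-1/1374 - 629) + 613**2) = 1/(-864247/1374 + 375769) = 1/(515442359/1374) = 1374/515442359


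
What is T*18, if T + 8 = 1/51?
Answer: -2442/17 ≈ -143.65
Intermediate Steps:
T = -407/51 (T = -8 + 1/51 = -407/51 ≈ -7.9804)
T*18 = -407/51*18 = -2442/17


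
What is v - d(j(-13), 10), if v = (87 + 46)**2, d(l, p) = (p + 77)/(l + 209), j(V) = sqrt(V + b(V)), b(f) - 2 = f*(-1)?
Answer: 772619648/43679 + 87*sqrt(2)/43679 ≈ 17689.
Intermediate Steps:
b(f) = 2 - f (b(f) = 2 + f*(-1) = 2 - f)
j(V) = sqrt(2) (j(V) = sqrt(V + (2 - V)) = sqrt(2))
d(l, p) = (77 + p)/(209 + l)
v = 17689 (v = 133**2 = 17689)
v - d(j(-13), 10) = 17689 - (77 + 10)/(209 + sqrt(2)) = 17689 - 87/(209 + sqrt(2))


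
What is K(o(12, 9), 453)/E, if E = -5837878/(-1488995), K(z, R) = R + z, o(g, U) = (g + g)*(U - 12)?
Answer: 567307095/5837878 ≈ 97.177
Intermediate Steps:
o(g, U) = 2*g*(-12 + U) (o(g, U) = (2*g)*(-12 + U) = 2*g*(-12 + U))
E = 5837878/1488995 (E = -5837878*(-1/1488995) = 5837878/1488995 ≈ 3.9207)
K(o(12, 9), 453)/E = (453 + 2*12*(-12 + 9))/(5837878/1488995) = (453 + 2*12*(-3))*(1488995/5837878) = (453 - 72)*(1488995/5837878) = 381*(1488995/5837878) = 567307095/5837878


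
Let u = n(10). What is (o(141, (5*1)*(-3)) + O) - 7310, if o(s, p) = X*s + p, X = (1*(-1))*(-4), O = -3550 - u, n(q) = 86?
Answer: -10397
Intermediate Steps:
u = 86
O = -3636 (O = -3550 - 1*86 = -3550 - 86 = -3636)
X = 4 (X = -1*(-4) = 4)
o(s, p) = p + 4*s (o(s, p) = 4*s + p = p + 4*s)
(o(141, (5*1)*(-3)) + O) - 7310 = (((5*1)*(-3) + 4*141) - 3636) - 7310 = ((5*(-3) + 564) - 3636) - 7310 = ((-15 + 564) - 3636) - 7310 = (549 - 3636) - 7310 = -3087 - 7310 = -10397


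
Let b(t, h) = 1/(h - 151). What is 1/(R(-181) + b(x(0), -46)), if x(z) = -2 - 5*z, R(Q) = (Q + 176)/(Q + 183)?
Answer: -394/987 ≈ -0.39919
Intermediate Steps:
R(Q) = (176 + Q)/(183 + Q)
b(t, h) = 1/(-151 + h)
1/(R(-181) + b(x(0), -46)) = 1/((176 - 181)/(183 - 181) + 1/(-151 - 46)) = 1/(-5/2 + 1/(-197)) = 1/((1/2)*(-5) - 1/197) = 1/(-5/2 - 1/197) = 1/(-987/394) = -394/987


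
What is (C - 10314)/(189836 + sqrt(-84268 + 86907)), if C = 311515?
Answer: 57178793036/36037704257 - 301201*sqrt(2639)/36037704257 ≈ 1.5862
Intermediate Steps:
(C - 10314)/(189836 + sqrt(-84268 + 86907)) = (311515 - 10314)/(189836 + sqrt(-84268 + 86907)) = 301201/(189836 + sqrt(2639))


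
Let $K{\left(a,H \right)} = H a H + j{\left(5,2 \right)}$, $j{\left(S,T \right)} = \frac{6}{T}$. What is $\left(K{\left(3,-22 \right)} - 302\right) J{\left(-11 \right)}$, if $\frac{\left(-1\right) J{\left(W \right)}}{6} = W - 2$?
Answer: $89934$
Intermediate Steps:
$J{\left(W \right)} = 12 - 6 W$ ($J{\left(W \right)} = - 6 \left(W - 2\right) = - 6 \left(-2 + W\right) = 12 - 6 W$)
$K{\left(a,H \right)} = 3 + a H^{2}$ ($K{\left(a,H \right)} = H a H + \frac{6}{2} = a H^{2} + 6 \cdot \frac{1}{2} = a H^{2} + 3 = 3 + a H^{2}$)
$\left(K{\left(3,-22 \right)} - 302\right) J{\left(-11 \right)} = \left(\left(3 + 3 \left(-22\right)^{2}\right) - 302\right) \left(12 - -66\right) = \left(\left(3 + 3 \cdot 484\right) - 302\right) \left(12 + 66\right) = \left(\left(3 + 1452\right) - 302\right) 78 = \left(1455 - 302\right) 78 = 1153 \cdot 78 = 89934$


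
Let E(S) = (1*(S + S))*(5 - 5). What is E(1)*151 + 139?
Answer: 139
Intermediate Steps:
E(S) = 0 (E(S) = (1*(2*S))*0 = (2*S)*0 = 0)
E(1)*151 + 139 = 0*151 + 139 = 0 + 139 = 139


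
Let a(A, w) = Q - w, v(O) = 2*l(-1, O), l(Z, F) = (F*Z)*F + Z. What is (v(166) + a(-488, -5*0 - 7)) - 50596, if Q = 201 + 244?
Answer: -105258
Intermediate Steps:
l(Z, F) = Z + Z*F² (l(Z, F) = Z*F² + Z = Z + Z*F²)
v(O) = -2 - 2*O² (v(O) = 2*(-(1 + O²)) = 2*(-1 - O²) = -2 - 2*O²)
Q = 445
a(A, w) = 445 - w
(v(166) + a(-488, -5*0 - 7)) - 50596 = ((-2 - 2*166²) + (445 - (-5*0 - 7))) - 50596 = ((-2 - 2*27556) + (445 - (0 - 7))) - 50596 = ((-2 - 55112) + (445 - 1*(-7))) - 50596 = (-55114 + (445 + 7)) - 50596 = (-55114 + 452) - 50596 = -54662 - 50596 = -105258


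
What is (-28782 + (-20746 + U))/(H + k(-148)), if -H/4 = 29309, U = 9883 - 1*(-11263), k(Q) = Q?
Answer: 14191/58692 ≈ 0.24179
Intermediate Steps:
U = 21146 (U = 9883 + 11263 = 21146)
H = -117236 (H = -4*29309 = -117236)
(-28782 + (-20746 + U))/(H + k(-148)) = (-28782 + (-20746 + 21146))/(-117236 - 148) = (-28782 + 400)/(-117384) = -28382*(-1/117384) = 14191/58692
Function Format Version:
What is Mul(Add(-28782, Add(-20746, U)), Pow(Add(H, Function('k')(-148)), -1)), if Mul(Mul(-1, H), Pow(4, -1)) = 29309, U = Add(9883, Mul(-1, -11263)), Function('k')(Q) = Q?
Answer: Rational(14191, 58692) ≈ 0.24179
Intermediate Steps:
U = 21146 (U = Add(9883, 11263) = 21146)
H = -117236 (H = Mul(-4, 29309) = -117236)
Mul(Add(-28782, Add(-20746, U)), Pow(Add(H, Function('k')(-148)), -1)) = Mul(Add(-28782, Add(-20746, 21146)), Pow(Add(-117236, -148), -1)) = Mul(Add(-28782, 400), Pow(-117384, -1)) = Mul(-28382, Rational(-1, 117384)) = Rational(14191, 58692)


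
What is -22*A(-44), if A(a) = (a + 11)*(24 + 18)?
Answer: 30492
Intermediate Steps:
A(a) = 462 + 42*a (A(a) = (11 + a)*42 = 462 + 42*a)
-22*A(-44) = -22*(462 + 42*(-44)) = -22*(462 - 1848) = -22*(-1386) = -1*(-30492) = 30492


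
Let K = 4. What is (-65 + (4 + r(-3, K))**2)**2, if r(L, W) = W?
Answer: 1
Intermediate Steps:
(-65 + (4 + r(-3, K))**2)**2 = (-65 + (4 + 4)**2)**2 = (-65 + 8**2)**2 = (-65 + 64)**2 = (-1)**2 = 1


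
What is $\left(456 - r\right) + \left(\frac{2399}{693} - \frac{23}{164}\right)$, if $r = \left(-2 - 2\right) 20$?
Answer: $\frac{61294969}{113652} \approx 539.32$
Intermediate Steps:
$r = -80$ ($r = \left(-4\right) 20 = -80$)
$\left(456 - r\right) + \left(\frac{2399}{693} - \frac{23}{164}\right) = \left(456 - -80\right) + \left(\frac{2399}{693} - \frac{23}{164}\right) = \left(456 + 80\right) + \left(2399 \cdot \frac{1}{693} - \frac{23}{164}\right) = 536 + \left(\frac{2399}{693} - \frac{23}{164}\right) = 536 + \frac{377497}{113652} = \frac{61294969}{113652}$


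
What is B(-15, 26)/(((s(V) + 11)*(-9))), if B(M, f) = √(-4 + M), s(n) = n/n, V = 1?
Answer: -I*√19/108 ≈ -0.04036*I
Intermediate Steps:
s(n) = 1
B(-15, 26)/(((s(V) + 11)*(-9))) = √(-4 - 15)/(((1 + 11)*(-9))) = √(-19)/((12*(-9))) = (I*√19)/(-108) = (I*√19)*(-1/108) = -I*√19/108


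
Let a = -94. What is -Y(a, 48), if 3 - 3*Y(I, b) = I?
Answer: -97/3 ≈ -32.333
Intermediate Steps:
Y(I, b) = 1 - I/3
-Y(a, 48) = -(1 - ⅓*(-94)) = -(1 + 94/3) = -1*97/3 = -97/3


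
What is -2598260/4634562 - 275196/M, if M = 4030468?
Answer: -1468452088729/2334931729377 ≈ -0.62891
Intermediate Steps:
-2598260/4634562 - 275196/M = -2598260/4634562 - 275196/4030468 = -2598260*1/4634562 - 275196*1/4030468 = -1299130/2317281 - 68799/1007617 = -1468452088729/2334931729377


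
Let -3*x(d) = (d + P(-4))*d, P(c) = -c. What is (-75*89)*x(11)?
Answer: 367125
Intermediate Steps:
x(d) = -d*(4 + d)/3 (x(d) = -(d - 1*(-4))*d/3 = -(d + 4)*d/3 = -(4 + d)*d/3 = -d*(4 + d)/3)
(-75*89)*x(11) = (-75*89)*(-⅓*11*(4 + 11)) = -(-2225)*11*15 = -6675*(-55) = 367125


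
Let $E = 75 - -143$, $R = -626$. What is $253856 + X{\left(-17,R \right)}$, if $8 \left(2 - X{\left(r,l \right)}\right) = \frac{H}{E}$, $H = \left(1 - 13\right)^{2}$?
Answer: $\frac{27670513}{109} \approx 2.5386 \cdot 10^{5}$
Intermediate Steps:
$E = 218$ ($E = 75 + 143 = 218$)
$H = 144$ ($H = \left(-12\right)^{2} = 144$)
$X{\left(r,l \right)} = \frac{209}{109}$ ($X{\left(r,l \right)} = 2 - \frac{144 \cdot \frac{1}{218}}{8} = 2 - \frac{9}{109} = \frac{209}{109}$)
$253856 + X{\left(-17,R \right)} = 253856 + \frac{209}{109} = \frac{27670513}{109}$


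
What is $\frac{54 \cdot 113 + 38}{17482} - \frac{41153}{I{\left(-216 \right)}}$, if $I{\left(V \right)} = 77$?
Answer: $- \frac{51354569}{96151} \approx -534.1$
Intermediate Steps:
$\frac{54 \cdot 113 + 38}{17482} - \frac{41153}{I{\left(-216 \right)}} = \frac{54 \cdot 113 + 38}{17482} - \frac{41153}{77} = \left(6102 + 38\right) \frac{1}{17482} - \frac{5879}{11} = 6140 \cdot \frac{1}{17482} - \frac{5879}{11} = \frac{3070}{8741} - \frac{5879}{11} = - \frac{51354569}{96151}$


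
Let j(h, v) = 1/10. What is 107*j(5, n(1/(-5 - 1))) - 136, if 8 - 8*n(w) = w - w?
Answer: -1253/10 ≈ -125.30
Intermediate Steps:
n(w) = 1 (n(w) = 1 - (w - w)/8 = 1 - ⅛*0 = 1 + 0 = 1)
j(h, v) = ⅒
107*j(5, n(1/(-5 - 1))) - 136 = 107*(⅒) - 136 = 107/10 - 136 = -1253/10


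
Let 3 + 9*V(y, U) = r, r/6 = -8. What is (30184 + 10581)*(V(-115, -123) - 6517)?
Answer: -797689520/3 ≈ -2.6590e+8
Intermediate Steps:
r = -48 (r = 6*(-8) = -48)
V(y, U) = -17/3 (V(y, U) = -⅓ + (⅑)*(-48) = -⅓ - 16/3 = -17/3)
(30184 + 10581)*(V(-115, -123) - 6517) = (30184 + 10581)*(-17/3 - 6517) = 40765*(-19568/3) = -797689520/3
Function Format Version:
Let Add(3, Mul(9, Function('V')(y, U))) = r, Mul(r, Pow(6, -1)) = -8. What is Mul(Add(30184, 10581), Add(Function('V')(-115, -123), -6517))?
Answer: Rational(-797689520, 3) ≈ -2.6590e+8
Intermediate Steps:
r = -48 (r = Mul(6, -8) = -48)
Function('V')(y, U) = Rational(-17, 3) (Function('V')(y, U) = Add(Rational(-1, 3), Mul(Rational(1, 9), -48)) = Add(Rational(-1, 3), Rational(-16, 3)) = Rational(-17, 3))
Mul(Add(30184, 10581), Add(Function('V')(-115, -123), -6517)) = Mul(Add(30184, 10581), Add(Rational(-17, 3), -6517)) = Mul(40765, Rational(-19568, 3)) = Rational(-797689520, 3)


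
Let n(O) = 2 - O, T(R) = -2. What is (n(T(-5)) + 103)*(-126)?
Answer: -13482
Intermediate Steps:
(n(T(-5)) + 103)*(-126) = ((2 - 1*(-2)) + 103)*(-126) = ((2 + 2) + 103)*(-126) = (4 + 103)*(-126) = 107*(-126) = -13482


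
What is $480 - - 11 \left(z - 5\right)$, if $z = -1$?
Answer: $414$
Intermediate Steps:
$480 - - 11 \left(z - 5\right) = 480 - - 11 \left(-1 - 5\right) = 480 - \left(-11\right) \left(-6\right) = 480 - 66 = 414$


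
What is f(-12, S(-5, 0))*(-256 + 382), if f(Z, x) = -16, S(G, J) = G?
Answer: -2016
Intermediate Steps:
f(-12, S(-5, 0))*(-256 + 382) = -16*(-256 + 382) = -16*126 = -2016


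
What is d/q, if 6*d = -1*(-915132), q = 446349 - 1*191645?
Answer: 76261/127352 ≈ 0.59882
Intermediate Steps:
q = 254704 (q = 446349 - 191645 = 254704)
d = 152522 (d = (-1*(-915132))/6 = (⅙)*915132 = 152522)
d/q = 152522/254704 = 152522*(1/254704) = 76261/127352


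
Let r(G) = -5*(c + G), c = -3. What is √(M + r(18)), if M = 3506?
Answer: √3431 ≈ 58.575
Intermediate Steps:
r(G) = 15 - 5*G (r(G) = -5*(-3 + G) = 15 - 5*G)
√(M + r(18)) = √(3506 + (15 - 5*18)) = √(3506 + (15 - 90)) = √(3506 - 75) = √3431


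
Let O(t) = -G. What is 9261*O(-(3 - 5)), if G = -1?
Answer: 9261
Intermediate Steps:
O(t) = 1 (O(t) = -1*(-1) = 1)
9261*O(-(3 - 5)) = 9261*1 = 9261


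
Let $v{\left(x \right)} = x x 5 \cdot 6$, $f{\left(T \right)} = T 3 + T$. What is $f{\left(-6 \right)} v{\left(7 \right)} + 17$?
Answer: $-35263$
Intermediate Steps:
$f{\left(T \right)} = 4 T$ ($f{\left(T \right)} = 3 T + T = 4 T$)
$v{\left(x \right)} = 30 x^{2}$ ($v{\left(x \right)} = x 5 x 6 = x 30 x = 30 x^{2}$)
$f{\left(-6 \right)} v{\left(7 \right)} + 17 = 4 \left(-6\right) 30 \cdot 7^{2} + 17 = - 24 \cdot 30 \cdot 49 + 17 = \left(-24\right) 1470 + 17 = -35280 + 17 = -35263$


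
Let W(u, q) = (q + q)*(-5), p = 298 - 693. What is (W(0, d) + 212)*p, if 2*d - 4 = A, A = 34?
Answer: -8690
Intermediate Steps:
d = 19 (d = 2 + (½)*34 = 2 + 17 = 19)
p = -395
W(u, q) = -10*q (W(u, q) = (2*q)*(-5) = -10*q)
(W(0, d) + 212)*p = (-10*19 + 212)*(-395) = (-190 + 212)*(-395) = 22*(-395) = -8690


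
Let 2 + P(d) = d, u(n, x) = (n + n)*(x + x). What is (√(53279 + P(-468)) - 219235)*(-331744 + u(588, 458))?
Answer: -163433553920 + 745472*√52809 ≈ -1.6326e+11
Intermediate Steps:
u(n, x) = 4*n*x (u(n, x) = (2*n)*(2*x) = 4*n*x)
P(d) = -2 + d
(√(53279 + P(-468)) - 219235)*(-331744 + u(588, 458)) = (√(53279 + (-2 - 468)) - 219235)*(-331744 + 4*588*458) = (√(53279 - 470) - 219235)*(-331744 + 1077216) = (√52809 - 219235)*745472 = (-219235 + √52809)*745472 = -163433553920 + 745472*√52809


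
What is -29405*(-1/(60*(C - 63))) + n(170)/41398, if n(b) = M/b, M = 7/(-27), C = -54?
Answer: -246359993/58814730 ≈ -4.1887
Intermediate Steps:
M = -7/27 (M = 7*(-1/27) = -7/27 ≈ -0.25926)
n(b) = -7/(27*b)
-29405*(-1/(60*(C - 63))) + n(170)/41398 = -29405*(-1/(60*(-54 - 63))) - 7/27/170/41398 = -29405/((-117*(-60))) - 7/27*1/170*(1/41398) = -29405/7020 - 7/4590*1/41398 = -29405*1/7020 - 1/27145260 = -5881/1404 - 1/27145260 = -246359993/58814730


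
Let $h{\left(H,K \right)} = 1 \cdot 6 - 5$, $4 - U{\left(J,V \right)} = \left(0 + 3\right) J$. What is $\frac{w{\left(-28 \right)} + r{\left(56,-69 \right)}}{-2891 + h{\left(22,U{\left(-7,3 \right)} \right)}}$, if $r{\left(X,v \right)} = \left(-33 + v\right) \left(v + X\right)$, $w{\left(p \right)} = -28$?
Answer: $- \frac{649}{1445} \approx -0.44913$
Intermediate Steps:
$U{\left(J,V \right)} = 4 - 3 J$ ($U{\left(J,V \right)} = 4 - \left(0 + 3\right) J = 4 - 3 J$)
$h{\left(H,K \right)} = 1$ ($h{\left(H,K \right)} = 6 - 5 = 1$)
$r{\left(X,v \right)} = \left(-33 + v\right) \left(X + v\right)$
$\frac{w{\left(-28 \right)} + r{\left(56,-69 \right)}}{-2891 + h{\left(22,U{\left(-7,3 \right)} \right)}} = \frac{-28 + \left(\left(-69\right)^{2} - 1848 - -2277 + 56 \left(-69\right)\right)}{-2891 + 1} = \frac{-28 + \left(4761 - 1848 + 2277 - 3864\right)}{-2890} = \left(-28 + 1326\right) \left(- \frac{1}{2890}\right) = 1298 \left(- \frac{1}{2890}\right) = - \frac{649}{1445}$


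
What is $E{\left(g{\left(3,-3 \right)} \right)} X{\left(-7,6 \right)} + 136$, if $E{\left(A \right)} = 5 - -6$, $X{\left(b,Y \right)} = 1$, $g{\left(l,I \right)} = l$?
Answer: $147$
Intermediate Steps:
$E{\left(A \right)} = 11$ ($E{\left(A \right)} = 5 + 6 = 11$)
$E{\left(g{\left(3,-3 \right)} \right)} X{\left(-7,6 \right)} + 136 = 11 \cdot 1 + 136 = 11 + 136 = 147$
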